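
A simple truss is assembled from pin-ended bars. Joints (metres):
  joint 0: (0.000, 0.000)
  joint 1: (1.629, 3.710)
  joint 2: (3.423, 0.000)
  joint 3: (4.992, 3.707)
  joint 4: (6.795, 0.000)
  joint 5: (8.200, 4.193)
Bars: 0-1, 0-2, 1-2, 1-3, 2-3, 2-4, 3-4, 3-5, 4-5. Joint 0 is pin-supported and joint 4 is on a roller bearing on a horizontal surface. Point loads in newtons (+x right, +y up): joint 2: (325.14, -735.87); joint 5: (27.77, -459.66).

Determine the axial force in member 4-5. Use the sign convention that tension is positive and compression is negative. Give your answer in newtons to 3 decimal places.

-515.378

N=6 nodes, M=9 members, R=3 reactions → 2N=12, M+R=12
member 0 (0-1): L=4.0519, (cx,cy)=(0.4020,0.9156)
member 1 (0-2): L=3.4230, (cx,cy)=(1.0000,0.0000)
member 2 (1-2): L=4.1210, (cx,cy)=(0.4353,-0.9003)
member 3 (1-3): L=3.3630, (cx,cy)=(1.0000,-0.0009)
member 4 (2-3): L=4.0254, (cx,cy)=(0.3898,0.9209)
member 5 (2-4): L=3.3720, (cx,cy)=(1.0000,0.0000)
member 6 (3-4): L=4.1222, (cx,cy)=(0.4374,-0.8993)
member 7 (3-5): L=3.2446, (cx,cy)=(0.9887,0.1498)
member 8 (4-5): L=4.4221, (cx,cy)=(0.3177,0.9482)
solve A·x = −loads:
  F[0-1] = -276.3073 N (compression)
  F[0-2] = +463.9953 N (tension)
  F[1-2] = +281.2512 N (tension)
  F[1-3] = -233.5233 N (compression)
  F[2-3] = +524.1214 N (tension)
  F[2-4] = +57.0023 N (tension)
  F[3-4] = -504.6988 N (compression)
  F[3-5] = +193.7013 N (tension)
  F[4-5] = -515.3785 N (compression)
  Rx@0 = -352.9100 N
  Ry@0 = +252.9936 N
  Ry@4 = +942.5364 N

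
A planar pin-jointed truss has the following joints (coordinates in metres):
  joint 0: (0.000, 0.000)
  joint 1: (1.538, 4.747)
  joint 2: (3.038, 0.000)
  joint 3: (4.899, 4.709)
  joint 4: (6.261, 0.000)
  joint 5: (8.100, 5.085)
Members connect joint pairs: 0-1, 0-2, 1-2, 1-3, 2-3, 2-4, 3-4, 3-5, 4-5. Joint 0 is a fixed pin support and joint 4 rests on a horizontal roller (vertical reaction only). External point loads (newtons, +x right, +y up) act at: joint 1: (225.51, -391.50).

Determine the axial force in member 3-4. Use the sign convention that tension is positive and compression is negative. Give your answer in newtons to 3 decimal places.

N=6 nodes, M=9 members, R=3 reactions → 2N=12, M+R=12
member 0 (0-1): L=4.9899, (cx,cy)=(0.3082,0.9513)
member 1 (0-2): L=3.0380, (cx,cy)=(1.0000,0.0000)
member 2 (1-2): L=4.9784, (cx,cy)=(0.3013,-0.9535)
member 3 (1-3): L=3.3612, (cx,cy)=(0.9999,-0.0113)
member 4 (2-3): L=5.0634, (cx,cy)=(0.3675,0.9300)
member 5 (2-4): L=3.2230, (cx,cy)=(1.0000,0.0000)
member 6 (3-4): L=4.9020, (cx,cy)=(0.2778,-0.9606)
member 7 (3-5): L=3.2230, (cx,cy)=(0.9932,0.1167)
member 8 (4-5): L=5.4073, (cx,cy)=(0.3401,0.9404)
solve A·x = −loads:
  F[0-1] = -130.7143 N (compression)
  F[0-2] = +265.7988 N (tension)
  F[1-2] = -278.0111 N (compression)
  F[1-3] = -182.0445 N (compression)
  F[2-3] = +285.0421 N (tension)
  F[2-4] = +77.2686 N (tension)
  F[3-4] = -278.0994 N (compression)
  F[3-5] = -0.0000 N (compression)
  F[4-5] = +0.0000 N (tension)
  Rx@0 = -225.5100 N
  Ry@0 = +124.3505 N
  Ry@4 = +267.1495 N

-278.099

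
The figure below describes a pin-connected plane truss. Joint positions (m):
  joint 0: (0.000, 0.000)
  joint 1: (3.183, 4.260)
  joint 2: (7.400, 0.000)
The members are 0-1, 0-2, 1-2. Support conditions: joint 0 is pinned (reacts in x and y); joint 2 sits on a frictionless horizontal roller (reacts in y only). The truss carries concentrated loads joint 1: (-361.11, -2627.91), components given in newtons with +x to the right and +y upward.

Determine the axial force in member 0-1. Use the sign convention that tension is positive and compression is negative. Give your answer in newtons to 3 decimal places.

N=3 nodes, M=3 members, R=3 reactions → 2N=6, M+R=6
member 0 (0-1): L=5.3178, (cx,cy)=(0.5986,0.8011)
member 1 (0-2): L=7.4000, (cx,cy)=(1.0000,0.0000)
member 2 (1-2): L=5.9942, (cx,cy)=(0.7035,-0.7107)
solve A·x = −loads:
  F[0-1] = -2128.9158 N (compression)
  F[0-2] = +913.1628 N (tension)
  F[1-2] = -1298.0081 N (compression)
  Rx@0 = +361.1100 N
  Ry@0 = +1705.4358 N
  Ry@2 = +922.4742 N

-2128.916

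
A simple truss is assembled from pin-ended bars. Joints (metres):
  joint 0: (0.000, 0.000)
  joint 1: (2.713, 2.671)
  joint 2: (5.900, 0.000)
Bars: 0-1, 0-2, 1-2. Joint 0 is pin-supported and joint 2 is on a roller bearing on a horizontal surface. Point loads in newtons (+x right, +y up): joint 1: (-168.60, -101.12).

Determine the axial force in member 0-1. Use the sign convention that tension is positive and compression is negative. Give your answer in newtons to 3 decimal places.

N=3 nodes, M=3 members, R=3 reactions → 2N=6, M+R=6
member 0 (0-1): L=3.8072, (cx,cy)=(0.7126,0.7016)
member 1 (0-2): L=5.9000, (cx,cy)=(1.0000,0.0000)
member 2 (1-2): L=4.1583, (cx,cy)=(0.7664,-0.6423)
solve A·x = −loads:
  F[0-1] = -186.6518 N (compression)
  F[0-2] = -35.5917 N (compression)
  F[1-2] = +46.4387 N (tension)
  Rx@0 = +168.6000 N
  Ry@0 = +130.9492 N
  Ry@2 = -29.8292 N

-186.652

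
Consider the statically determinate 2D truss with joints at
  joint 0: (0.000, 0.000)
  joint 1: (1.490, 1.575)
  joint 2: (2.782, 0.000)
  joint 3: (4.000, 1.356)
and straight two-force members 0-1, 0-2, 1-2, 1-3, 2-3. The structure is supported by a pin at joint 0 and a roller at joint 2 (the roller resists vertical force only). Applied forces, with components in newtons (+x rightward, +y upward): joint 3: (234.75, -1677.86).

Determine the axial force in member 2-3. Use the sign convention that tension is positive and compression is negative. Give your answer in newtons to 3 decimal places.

-2065.905

N=4 nodes, M=5 members, R=3 reactions → 2N=8, M+R=8
member 0 (0-1): L=2.1681, (cx,cy)=(0.6872,0.7264)
member 1 (0-2): L=2.7820, (cx,cy)=(1.0000,0.0000)
member 2 (1-2): L=2.0371, (cx,cy)=(0.6342,-0.7731)
member 3 (1-3): L=2.5195, (cx,cy)=(0.9962,-0.0869)
member 4 (2-3): L=1.8227, (cx,cy)=(0.6682,0.7439)
solve A·x = −loads:
  F[0-1] = +1168.7356 N (tension)
  F[0-2] = -568.4434 N (compression)
  F[1-2] = -1280.4110 N (compression)
  F[1-3] = +1621.4004 N (tension)
  F[2-3] = -2065.9046 N (compression)
  Rx@0 = -234.7500 N
  Ry@0 = -849.0131 N
  Ry@2 = +2526.8731 N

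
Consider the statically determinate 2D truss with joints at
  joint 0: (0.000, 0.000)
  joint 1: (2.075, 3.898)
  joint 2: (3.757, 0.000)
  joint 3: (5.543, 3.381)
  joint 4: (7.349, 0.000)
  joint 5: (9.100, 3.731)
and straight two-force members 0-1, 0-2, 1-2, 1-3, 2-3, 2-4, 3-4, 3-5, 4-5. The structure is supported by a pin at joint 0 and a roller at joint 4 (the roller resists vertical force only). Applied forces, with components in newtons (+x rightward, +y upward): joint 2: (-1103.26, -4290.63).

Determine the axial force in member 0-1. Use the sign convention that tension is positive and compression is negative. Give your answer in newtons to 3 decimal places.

N=6 nodes, M=9 members, R=3 reactions → 2N=12, M+R=12
member 0 (0-1): L=4.4159, (cx,cy)=(0.4699,0.8827)
member 1 (0-2): L=3.7570, (cx,cy)=(1.0000,0.0000)
member 2 (1-2): L=4.2454, (cx,cy)=(0.3962,-0.9182)
member 3 (1-3): L=3.5063, (cx,cy)=(0.9891,-0.1474)
member 4 (2-3): L=3.8237, (cx,cy)=(0.4671,0.8842)
member 5 (2-4): L=3.5920, (cx,cy)=(1.0000,0.0000)
member 6 (3-4): L=3.8331, (cx,cy)=(0.4712,-0.8820)
member 7 (3-5): L=3.5742, (cx,cy)=(0.9952,0.0979)
member 8 (4-5): L=4.1215, (cx,cy)=(0.4249,0.9053)
solve A·x = −loads:
  F[0-1] = -2375.7730 N (compression)
  F[0-2] = +13.1029 N (tension)
  F[1-2] = +2634.8056 N (tension)
  F[1-3] = -2184.1256 N (compression)
  F[2-3] = +2116.4985 N (tension)
  F[2-4] = +1171.6734 N (tension)
  F[3-4] = -2486.8013 N (compression)
  F[3-5] = -0.0000 N (compression)
  F[4-5] = +0.0000 N (tension)
  Rx@0 = +1103.2600 N
  Ry@0 = +2097.1483 N
  Ry@4 = +2193.4817 N

-2375.773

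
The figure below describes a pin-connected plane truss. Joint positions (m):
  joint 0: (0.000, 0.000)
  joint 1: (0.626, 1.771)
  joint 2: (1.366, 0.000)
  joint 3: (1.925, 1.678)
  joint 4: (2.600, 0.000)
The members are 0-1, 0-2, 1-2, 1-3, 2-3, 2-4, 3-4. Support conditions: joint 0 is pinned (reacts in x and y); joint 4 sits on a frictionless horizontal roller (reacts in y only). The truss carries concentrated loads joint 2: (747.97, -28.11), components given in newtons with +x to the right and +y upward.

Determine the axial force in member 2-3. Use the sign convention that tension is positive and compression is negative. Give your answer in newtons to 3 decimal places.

N=5 nodes, M=7 members, R=3 reactions → 2N=10, M+R=10
member 0 (0-1): L=1.8784, (cx,cy)=(0.3333,0.9428)
member 1 (0-2): L=1.3660, (cx,cy)=(1.0000,0.0000)
member 2 (1-2): L=1.9194, (cx,cy)=(0.3855,-0.9227)
member 3 (1-3): L=1.3023, (cx,cy)=(0.9974,-0.0714)
member 4 (2-3): L=1.7687, (cx,cy)=(0.3161,0.9487)
member 5 (2-4): L=1.2340, (cx,cy)=(1.0000,0.0000)
member 6 (3-4): L=1.8087, (cx,cy)=(0.3732,-0.9278)
solve A·x = −loads:
  F[0-1] = -14.1504 N (compression)
  F[0-2] = +752.6858 N (tension)
  F[1-2] = +15.2823 N (tension)
  F[1-3] = -10.6349 N (compression)
  F[2-3] = +14.7660 N (tension)
  F[2-4] = +5.9409 N (tension)
  F[3-4] = -15.9187 N (compression)
  Rx@0 = -747.9700 N
  Ry@0 = +13.3414 N
  Ry@4 = +14.7686 N

14.766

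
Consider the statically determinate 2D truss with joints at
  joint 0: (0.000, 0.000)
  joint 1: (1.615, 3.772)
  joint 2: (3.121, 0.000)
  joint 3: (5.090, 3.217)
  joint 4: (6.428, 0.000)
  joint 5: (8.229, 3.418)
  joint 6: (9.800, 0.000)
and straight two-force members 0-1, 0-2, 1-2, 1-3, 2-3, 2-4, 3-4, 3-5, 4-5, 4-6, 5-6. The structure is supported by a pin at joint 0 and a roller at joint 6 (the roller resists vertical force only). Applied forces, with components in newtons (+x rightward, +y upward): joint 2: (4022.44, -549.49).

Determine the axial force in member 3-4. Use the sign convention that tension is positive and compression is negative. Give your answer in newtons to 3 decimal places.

-201.919

N=7 nodes, M=11 members, R=3 reactions → 2N=14, M+R=14
member 0 (0-1): L=4.1032, (cx,cy)=(0.3936,0.9193)
member 1 (0-2): L=3.1210, (cx,cy)=(1.0000,0.0000)
member 2 (1-2): L=4.0615, (cx,cy)=(0.3708,-0.9287)
member 3 (1-3): L=3.5190, (cx,cy)=(0.9875,-0.1577)
member 4 (2-3): L=3.7717, (cx,cy)=(0.5220,0.8529)
member 5 (2-4): L=3.3070, (cx,cy)=(1.0000,0.0000)
member 6 (3-4): L=3.4842, (cx,cy)=(0.3840,-0.9233)
member 7 (3-5): L=3.1454, (cx,cy)=(0.9980,0.0639)
member 8 (4-5): L=3.8635, (cx,cy)=(0.4662,0.8847)
member 9 (4-6): L=3.3720, (cx,cy)=(1.0000,0.0000)
member 10 (5-6): L=3.7618, (cx,cy)=(0.4176,-0.9086)
solve A·x = −loads:
  F[0-1] = -407.3762 N (compression)
  F[0-2] = +4182.7815 N (tension)
  F[1-2] = +460.1561 N (tension)
  F[1-3] = -335.1603 N (compression)
  F[2-3] = +143.1978 N (tension)
  F[2-4] = +256.2107 N (tension)
  F[3-4] = -201.9190 N (compression)
  F[3-5] = -179.0348 N (compression)
  F[4-5] = +210.7343 N (tension)
  F[4-6] = +80.4325 N (tension)
  F[5-6] = -192.5952 N (compression)
  Rx@0 = -4022.4400 N
  Ry@0 = +374.4943 N
  Ry@6 = +174.9957 N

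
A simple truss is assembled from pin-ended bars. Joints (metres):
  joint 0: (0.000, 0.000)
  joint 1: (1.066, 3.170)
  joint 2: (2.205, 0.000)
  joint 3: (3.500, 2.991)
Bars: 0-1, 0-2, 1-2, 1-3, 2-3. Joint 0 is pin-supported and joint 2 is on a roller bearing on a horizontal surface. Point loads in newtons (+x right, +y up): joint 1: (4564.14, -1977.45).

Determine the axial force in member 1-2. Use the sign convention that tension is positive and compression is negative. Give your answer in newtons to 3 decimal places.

N=4 nodes, M=5 members, R=3 reactions → 2N=8, M+R=8
member 0 (0-1): L=3.3444, (cx,cy)=(0.3187,0.9478)
member 1 (0-2): L=2.2050, (cx,cy)=(1.0000,0.0000)
member 2 (1-2): L=3.3684, (cx,cy)=(0.3381,-0.9411)
member 3 (1-3): L=2.4406, (cx,cy)=(0.9973,-0.0733)
member 4 (2-3): L=3.2593, (cx,cy)=(0.3973,0.9177)
solve A·x = −loads:
  F[0-1] = +5844.9988 N (tension)
  F[0-2] = +2701.1151 N (tension)
  F[1-2] = -7988.1274 N (compression)
  F[1-3] = -0.0000 N (tension)
  F[2-3] = +0.0000 N (tension)
  Rx@0 = -4564.1400 N
  Ry@0 = -5540.1398 N
  Ry@2 = +7517.5898 N

-7988.127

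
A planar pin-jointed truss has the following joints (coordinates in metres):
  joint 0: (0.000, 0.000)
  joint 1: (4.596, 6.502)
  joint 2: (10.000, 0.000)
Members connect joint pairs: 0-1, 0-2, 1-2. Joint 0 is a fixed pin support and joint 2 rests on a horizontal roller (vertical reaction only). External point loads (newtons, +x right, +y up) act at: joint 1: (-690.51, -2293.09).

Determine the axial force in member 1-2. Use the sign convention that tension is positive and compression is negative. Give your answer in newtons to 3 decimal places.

N=3 nodes, M=3 members, R=3 reactions → 2N=6, M+R=6
member 0 (0-1): L=7.9624, (cx,cy)=(0.5772,0.8166)
member 1 (0-2): L=10.0000, (cx,cy)=(1.0000,0.0000)
member 2 (1-2): L=8.4545, (cx,cy)=(0.6392,-0.7691)
solve A·x = −loads:
  F[0-1] = -2067.3187 N (compression)
  F[0-2] = +502.7786 N (tension)
  F[1-2] = -786.5953 N (compression)
  Rx@0 = +690.5100 N
  Ry@0 = +1688.1554 N
  Ry@2 = +604.9346 N

-786.595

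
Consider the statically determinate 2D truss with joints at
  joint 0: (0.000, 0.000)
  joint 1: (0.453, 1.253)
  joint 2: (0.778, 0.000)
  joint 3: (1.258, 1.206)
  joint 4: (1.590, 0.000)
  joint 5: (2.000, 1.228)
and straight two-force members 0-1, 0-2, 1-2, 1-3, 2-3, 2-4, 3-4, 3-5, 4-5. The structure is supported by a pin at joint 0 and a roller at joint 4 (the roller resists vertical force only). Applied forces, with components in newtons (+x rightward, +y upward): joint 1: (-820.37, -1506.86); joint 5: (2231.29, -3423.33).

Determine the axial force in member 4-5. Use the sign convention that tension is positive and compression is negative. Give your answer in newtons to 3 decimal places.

-3715.624

N=6 nodes, M=9 members, R=3 reactions → 2N=12, M+R=12
member 0 (0-1): L=1.3324, (cx,cy)=(0.3400,0.9404)
member 1 (0-2): L=0.7780, (cx,cy)=(1.0000,0.0000)
member 2 (1-2): L=1.2945, (cx,cy)=(0.2511,-0.9680)
member 3 (1-3): L=0.8064, (cx,cy)=(0.9983,-0.0583)
member 4 (2-3): L=1.2980, (cx,cy)=(0.3698,0.9291)
member 5 (2-4): L=0.8120, (cx,cy)=(1.0000,0.0000)
member 6 (3-4): L=1.2509, (cx,cy)=(0.2654,-0.9641)
member 7 (3-5): L=0.7423, (cx,cy)=(0.9996,0.0296)
member 8 (4-5): L=1.2946, (cx,cy)=(0.3167,0.9485)
solve A·x = −loads:
  F[0-1] = +937.8622 N (tension)
  F[0-2] = +1092.0517 N (tension)
  F[1-2] = -2575.6205 N (compression)
  F[1-3] = +1788.9391 N (tension)
  F[2-3] = +2683.3348 N (tension)
  F[2-4] = -546.8948 N (compression)
  F[3-4] = -2372.9128 N (compression)
  F[3-5] = +3409.4929 N (tension)
  F[4-5] = -3715.6237 N (compression)
  Rx@0 = -1410.9200 N
  Ry@0 = -881.9912 N
  Ry@4 = +5812.1812 N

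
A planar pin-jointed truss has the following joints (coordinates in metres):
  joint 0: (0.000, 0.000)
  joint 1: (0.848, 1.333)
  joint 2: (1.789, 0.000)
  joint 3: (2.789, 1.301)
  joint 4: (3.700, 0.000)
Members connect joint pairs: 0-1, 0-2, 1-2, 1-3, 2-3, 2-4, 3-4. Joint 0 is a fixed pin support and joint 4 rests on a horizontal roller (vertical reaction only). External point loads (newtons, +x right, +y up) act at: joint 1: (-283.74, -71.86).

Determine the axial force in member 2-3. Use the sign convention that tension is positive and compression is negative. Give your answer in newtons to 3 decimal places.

N=5 nodes, M=7 members, R=3 reactions → 2N=10, M+R=10
member 0 (0-1): L=1.5799, (cx,cy)=(0.5368,0.8437)
member 1 (0-2): L=1.7890, (cx,cy)=(1.0000,0.0000)
member 2 (1-2): L=1.6317, (cx,cy)=(0.5767,-0.8170)
member 3 (1-3): L=1.9413, (cx,cy)=(0.9999,-0.0165)
member 4 (2-3): L=1.6409, (cx,cy)=(0.6094,0.7929)
member 5 (2-4): L=1.9110, (cx,cy)=(1.0000,0.0000)
member 6 (3-4): L=1.5882, (cx,cy)=(0.5736,-0.8191)
solve A·x = −loads:
  F[0-1] = -186.8035 N (compression)
  F[0-2] = -183.4727 N (compression)
  F[1-2] = +102.4577 N (tension)
  F[1-3] = +124.4015 N (tension)
  F[2-3] = -105.5721 N (compression)
  F[2-4] = -60.0473 N (compression)
  F[3-4] = +104.6869 N (tension)
  Rx@0 = +283.7400 N
  Ry@0 = +157.6136 N
  Ry@4 = -85.7536 N

-105.572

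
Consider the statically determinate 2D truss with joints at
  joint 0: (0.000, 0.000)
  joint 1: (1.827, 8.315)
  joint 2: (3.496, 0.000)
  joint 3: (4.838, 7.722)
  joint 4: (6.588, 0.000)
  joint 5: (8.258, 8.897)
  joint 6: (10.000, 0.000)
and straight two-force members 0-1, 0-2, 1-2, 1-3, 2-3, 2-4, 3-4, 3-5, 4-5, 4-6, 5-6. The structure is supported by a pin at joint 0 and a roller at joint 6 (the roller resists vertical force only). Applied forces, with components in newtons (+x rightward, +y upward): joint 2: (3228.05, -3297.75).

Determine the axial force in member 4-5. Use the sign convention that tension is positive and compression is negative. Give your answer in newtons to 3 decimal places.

N=7 nodes, M=11 members, R=3 reactions → 2N=14, M+R=14
member 0 (0-1): L=8.5134, (cx,cy)=(0.2146,0.9767)
member 1 (0-2): L=3.4960, (cx,cy)=(1.0000,0.0000)
member 2 (1-2): L=8.4808, (cx,cy)=(0.1968,-0.9804)
member 3 (1-3): L=3.0688, (cx,cy)=(0.9812,-0.1932)
member 4 (2-3): L=7.8377, (cx,cy)=(0.1712,0.9852)
member 5 (2-4): L=3.0920, (cx,cy)=(1.0000,0.0000)
member 6 (3-4): L=7.9178, (cx,cy)=(0.2210,-0.9753)
member 7 (3-5): L=3.6162, (cx,cy)=(0.9457,0.3249)
member 8 (4-5): L=9.0524, (cx,cy)=(0.1845,0.9828)
member 9 (4-6): L=3.4120, (cx,cy)=(1.0000,0.0000)
member 10 (5-6): L=9.0659, (cx,cy)=(0.1921,-0.9814)
solve A·x = −loads:
  F[0-1] = -2196.0214 N (compression)
  F[0-2] = +3699.3252 N (tension)
  F[1-2] = +2376.2387 N (tension)
  F[1-3] = -956.9459 N (compression)
  F[2-3] = +982.4892 N (tension)
  F[2-4] = +770.6858 N (tension)
  F[3-4] = -1348.6203 N (compression)
  F[3-5] = -499.7284 N (compression)
  F[4-5] = +1338.2374 N (tension)
  F[4-6] = +225.7323 N (tension)
  F[5-6] = -1174.7843 N (compression)
  Rx@0 = -3228.0500 N
  Ry@0 = +2144.8566 N
  Ry@6 = +1152.8934 N

1338.237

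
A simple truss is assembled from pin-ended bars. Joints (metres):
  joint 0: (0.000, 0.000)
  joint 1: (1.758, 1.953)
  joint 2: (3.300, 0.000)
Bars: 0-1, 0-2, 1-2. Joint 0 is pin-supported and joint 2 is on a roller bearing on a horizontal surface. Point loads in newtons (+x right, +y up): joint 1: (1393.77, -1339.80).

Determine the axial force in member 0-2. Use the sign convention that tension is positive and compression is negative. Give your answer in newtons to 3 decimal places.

1214.814

N=3 nodes, M=3 members, R=3 reactions → 2N=6, M+R=6
member 0 (0-1): L=2.6277, (cx,cy)=(0.6690,0.7432)
member 1 (0-2): L=3.3000, (cx,cy)=(1.0000,0.0000)
member 2 (1-2): L=2.4884, (cx,cy)=(0.6197,-0.7849)
solve A·x = −loads:
  F[0-1] = +267.4871 N (tension)
  F[0-2] = +1214.8137 N (tension)
  F[1-2] = -1960.3780 N (compression)
  Rx@0 = -1393.7700 N
  Ry@0 = -198.8064 N
  Ry@2 = +1538.6064 N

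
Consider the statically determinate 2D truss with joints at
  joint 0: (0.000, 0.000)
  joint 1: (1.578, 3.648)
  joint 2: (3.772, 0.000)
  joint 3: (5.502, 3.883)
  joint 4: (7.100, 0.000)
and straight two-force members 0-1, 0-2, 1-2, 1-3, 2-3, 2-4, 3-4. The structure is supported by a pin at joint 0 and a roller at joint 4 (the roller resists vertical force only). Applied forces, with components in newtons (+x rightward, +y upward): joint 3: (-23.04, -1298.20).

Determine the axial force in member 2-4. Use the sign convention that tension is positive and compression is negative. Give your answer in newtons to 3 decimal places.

N=5 nodes, M=7 members, R=3 reactions → 2N=10, M+R=10
member 0 (0-1): L=3.9747, (cx,cy)=(0.3970,0.9178)
member 1 (0-2): L=3.7720, (cx,cy)=(1.0000,0.0000)
member 2 (1-2): L=4.2569, (cx,cy)=(0.5154,-0.8570)
member 3 (1-3): L=3.9310, (cx,cy)=(0.9982,0.0598)
member 4 (2-3): L=4.2510, (cx,cy)=(0.4070,0.9134)
member 5 (2-4): L=3.3280, (cx,cy)=(1.0000,0.0000)
member 6 (3-4): L=4.1990, (cx,cy)=(0.3806,-0.9248)
solve A·x = −loads:
  F[0-1] = -332.0799 N (compression)
  F[0-2] = +108.8004 N (tension)
  F[1-2] = +334.4052 N (tension)
  F[1-3] = -304.7358 N (compression)
  F[2-3] = -313.7249 N (compression)
  F[2-4] = +408.8267 N (tension)
  F[3-4] = -1074.2479 N (compression)
  Rx@0 = +23.0400 N
  Ry@0 = +304.7870 N
  Ry@4 = +993.4130 N

408.827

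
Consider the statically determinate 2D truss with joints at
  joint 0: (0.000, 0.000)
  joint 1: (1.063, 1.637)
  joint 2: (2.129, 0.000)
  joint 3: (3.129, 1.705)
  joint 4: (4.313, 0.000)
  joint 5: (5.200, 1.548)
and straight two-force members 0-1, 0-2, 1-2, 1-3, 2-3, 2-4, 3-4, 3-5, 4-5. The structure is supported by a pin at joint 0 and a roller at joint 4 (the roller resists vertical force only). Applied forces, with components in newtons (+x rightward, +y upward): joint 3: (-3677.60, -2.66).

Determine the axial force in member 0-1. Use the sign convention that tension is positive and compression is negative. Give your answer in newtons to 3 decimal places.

-1734.309

N=6 nodes, M=9 members, R=3 reactions → 2N=12, M+R=12
member 0 (0-1): L=1.9519, (cx,cy)=(0.5446,0.8387)
member 1 (0-2): L=2.1290, (cx,cy)=(1.0000,0.0000)
member 2 (1-2): L=1.9535, (cx,cy)=(0.5457,-0.8380)
member 3 (1-3): L=2.0671, (cx,cy)=(0.9995,0.0329)
member 4 (2-3): L=1.9766, (cx,cy)=(0.5059,0.8626)
member 5 (2-4): L=2.1840, (cx,cy)=(1.0000,0.0000)
member 6 (3-4): L=2.0758, (cx,cy)=(0.5704,-0.8214)
member 7 (3-5): L=2.0769, (cx,cy)=(0.9971,-0.0756)
member 8 (4-5): L=1.7841, (cx,cy)=(0.4972,0.8677)
solve A·x = −loads:
  F[0-1] = -1734.3086 N (compression)
  F[0-2] = -2733.0780 N (compression)
  F[1-2] = +1663.0197 N (tension)
  F[1-3] = -1853.0179 N (compression)
  F[2-3] = -1615.5987 N (compression)
  F[2-4] = -1008.2306 N (compression)
  F[3-4] = +1767.6262 N (tension)
  F[3-5] = -0.0000 N (compression)
  F[4-5] = +0.0000 N (tension)
  Rx@0 = +3677.6000 N
  Ry@0 = +1454.5461 N
  Ry@4 = -1451.8861 N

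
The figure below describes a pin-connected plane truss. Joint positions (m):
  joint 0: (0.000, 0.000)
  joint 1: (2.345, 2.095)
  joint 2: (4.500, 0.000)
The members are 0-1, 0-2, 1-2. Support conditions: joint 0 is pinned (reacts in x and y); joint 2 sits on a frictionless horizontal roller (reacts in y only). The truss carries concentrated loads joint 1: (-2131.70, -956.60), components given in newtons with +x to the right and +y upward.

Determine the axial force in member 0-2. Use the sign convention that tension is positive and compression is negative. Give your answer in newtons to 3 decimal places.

N=3 nodes, M=3 members, R=3 reactions → 2N=6, M+R=6
member 0 (0-1): L=3.1445, (cx,cy)=(0.7457,0.6662)
member 1 (0-2): L=4.5000, (cx,cy)=(1.0000,0.0000)
member 2 (1-2): L=3.0055, (cx,cy)=(0.7170,-0.6971)
solve A·x = −loads:
  F[0-1] = -2177.1983 N (compression)
  F[0-2] = -508.0759 N (compression)
  F[1-2] = +708.5957 N (tension)
  Rx@0 = +2131.7000 N
  Ry@0 = +1450.5299 N
  Ry@2 = -493.9299 N

-508.076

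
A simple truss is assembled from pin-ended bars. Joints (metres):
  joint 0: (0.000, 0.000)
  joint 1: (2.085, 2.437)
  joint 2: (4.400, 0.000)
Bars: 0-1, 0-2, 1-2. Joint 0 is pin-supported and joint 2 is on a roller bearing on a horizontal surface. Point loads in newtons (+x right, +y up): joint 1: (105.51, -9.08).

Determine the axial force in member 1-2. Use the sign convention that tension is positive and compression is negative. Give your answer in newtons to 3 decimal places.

-86.536

N=3 nodes, M=3 members, R=3 reactions → 2N=6, M+R=6
member 0 (0-1): L=3.2072, (cx,cy)=(0.6501,0.7599)
member 1 (0-2): L=4.4000, (cx,cy)=(1.0000,0.0000)
member 2 (1-2): L=3.3613, (cx,cy)=(0.6887,-0.7250)
solve A·x = −loads:
  F[0-1] = +70.6202 N (tension)
  F[0-2] = +59.5999 N (tension)
  F[1-2] = -86.5365 N (compression)
  Rx@0 = -105.5100 N
  Ry@0 = -53.6608 N
  Ry@2 = +62.7408 N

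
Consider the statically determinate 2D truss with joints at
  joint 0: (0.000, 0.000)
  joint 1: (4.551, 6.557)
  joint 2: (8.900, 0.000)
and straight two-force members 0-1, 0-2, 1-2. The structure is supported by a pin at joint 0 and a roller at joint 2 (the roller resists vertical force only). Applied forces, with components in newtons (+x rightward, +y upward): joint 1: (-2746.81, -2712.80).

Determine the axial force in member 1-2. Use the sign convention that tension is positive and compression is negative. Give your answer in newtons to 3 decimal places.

763.781

N=3 nodes, M=3 members, R=3 reactions → 2N=6, M+R=6
member 0 (0-1): L=7.9816, (cx,cy)=(0.5702,0.8215)
member 1 (0-2): L=8.9000, (cx,cy)=(1.0000,0.0000)
member 2 (1-2): L=7.8682, (cx,cy)=(0.5527,-0.8334)
solve A·x = −loads:
  F[0-1] = -4076.9836 N (compression)
  F[0-2] = -422.1677 N (compression)
  F[1-2] = +763.7815 N (tension)
  Rx@0 = +2746.8100 N
  Ry@0 = +3349.3034 N
  Ry@2 = -636.5034 N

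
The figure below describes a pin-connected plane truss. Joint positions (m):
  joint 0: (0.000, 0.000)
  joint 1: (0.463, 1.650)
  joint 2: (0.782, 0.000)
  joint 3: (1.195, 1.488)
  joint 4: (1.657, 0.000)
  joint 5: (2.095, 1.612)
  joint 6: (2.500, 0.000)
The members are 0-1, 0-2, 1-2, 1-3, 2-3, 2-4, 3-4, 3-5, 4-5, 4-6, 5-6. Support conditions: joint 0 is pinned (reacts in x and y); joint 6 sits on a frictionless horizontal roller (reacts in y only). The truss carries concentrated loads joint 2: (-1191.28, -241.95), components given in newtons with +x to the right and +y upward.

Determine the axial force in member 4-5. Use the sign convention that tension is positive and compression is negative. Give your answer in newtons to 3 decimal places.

N=7 nodes, M=11 members, R=3 reactions → 2N=14, M+R=14
member 0 (0-1): L=1.7137, (cx,cy)=(0.2702,0.9628)
member 1 (0-2): L=0.7820, (cx,cy)=(1.0000,0.0000)
member 2 (1-2): L=1.6806, (cx,cy)=(0.1898,-0.9818)
member 3 (1-3): L=0.7497, (cx,cy)=(0.9764,-0.2161)
member 4 (2-3): L=1.5443, (cx,cy)=(0.2674,0.9636)
member 5 (2-4): L=0.8750, (cx,cy)=(1.0000,0.0000)
member 6 (3-4): L=1.5581, (cx,cy)=(0.2965,-0.9550)
member 7 (3-5): L=0.9085, (cx,cy)=(0.9906,0.1365)
member 8 (4-5): L=1.6704, (cx,cy)=(0.2622,0.9650)
member 9 (4-6): L=0.8430, (cx,cy)=(1.0000,0.0000)
member 10 (5-6): L=1.6621, (cx,cy)=(0.2437,-0.9699)
solve A·x = −loads:
  F[0-1] = -172.6900 N (compression)
  F[0-2] = -1144.6242 N (compression)
  F[1-2] = +187.9034 N (tension)
  F[1-3] = -84.3153 N (compression)
  F[2-3] = +59.6352 N (tension)
  F[2-4] = +66.3743 N (tension)
  F[3-4] = -85.1778 N (compression)
  F[3-5] = -41.5058 N (compression)
  F[4-5] = +84.2964 N (tension)
  F[4-6] = +19.0144 N (tension)
  F[5-6] = -78.0340 N (compression)
  Rx@0 = +1191.2800 N
  Ry@0 = +166.2680 N
  Ry@6 = +75.6820 N

84.296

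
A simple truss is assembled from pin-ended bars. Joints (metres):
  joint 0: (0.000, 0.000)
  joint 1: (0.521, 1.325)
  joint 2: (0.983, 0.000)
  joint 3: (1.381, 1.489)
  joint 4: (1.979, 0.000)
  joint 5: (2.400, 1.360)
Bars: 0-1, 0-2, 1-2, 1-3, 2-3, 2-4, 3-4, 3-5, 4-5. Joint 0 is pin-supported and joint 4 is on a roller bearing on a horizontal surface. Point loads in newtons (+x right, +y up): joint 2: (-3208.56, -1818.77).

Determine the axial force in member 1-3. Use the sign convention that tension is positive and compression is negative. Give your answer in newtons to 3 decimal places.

N=6 nodes, M=9 members, R=3 reactions → 2N=12, M+R=12
member 0 (0-1): L=1.4238, (cx,cy)=(0.3659,0.9306)
member 1 (0-2): L=0.9830, (cx,cy)=(1.0000,0.0000)
member 2 (1-2): L=1.4032, (cx,cy)=(0.3292,-0.9442)
member 3 (1-3): L=0.8755, (cx,cy)=(0.9823,0.1873)
member 4 (2-3): L=1.5413, (cx,cy)=(0.2582,0.9661)
member 5 (2-4): L=0.9960, (cx,cy)=(1.0000,0.0000)
member 6 (3-4): L=1.6046, (cx,cy)=(0.3727,-0.9280)
member 7 (3-5): L=1.0271, (cx,cy)=(0.9921,-0.1256)
member 8 (4-5): L=1.4237, (cx,cy)=(0.2957,0.9553)
solve A·x = −loads:
  F[0-1] = -983.5793 N (compression)
  F[0-2] = -2848.6340 N (compression)
  F[1-2] = +840.8094 N (tension)
  F[1-3] = -648.2279 N (compression)
  F[2-3] = +1060.8173 N (tension)
  F[2-4] = +362.8206 N (tension)
  F[3-4] = -973.5455 N (compression)
  F[3-5] = -0.0000 N (compression)
  F[4-5] = +0.0000 N (tension)
  Rx@0 = +3208.5600 N
  Ry@0 = +915.3587 N
  Ry@4 = +903.4113 N

-648.228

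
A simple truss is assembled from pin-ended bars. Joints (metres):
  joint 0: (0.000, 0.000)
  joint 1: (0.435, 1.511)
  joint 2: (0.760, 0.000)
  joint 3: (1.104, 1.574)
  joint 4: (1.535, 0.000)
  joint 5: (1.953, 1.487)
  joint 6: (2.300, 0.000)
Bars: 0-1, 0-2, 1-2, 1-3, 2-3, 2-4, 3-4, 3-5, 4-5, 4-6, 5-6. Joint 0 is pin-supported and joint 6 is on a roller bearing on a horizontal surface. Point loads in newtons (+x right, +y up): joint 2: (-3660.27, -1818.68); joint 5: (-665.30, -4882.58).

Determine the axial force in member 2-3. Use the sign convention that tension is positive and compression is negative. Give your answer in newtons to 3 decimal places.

N=7 nodes, M=11 members, R=3 reactions → 2N=14, M+R=14
member 0 (0-1): L=1.5724, (cx,cy)=(0.2767,0.9610)
member 1 (0-2): L=0.7600, (cx,cy)=(1.0000,0.0000)
member 2 (1-2): L=1.5456, (cx,cy)=(0.2103,-0.9776)
member 3 (1-3): L=0.6720, (cx,cy)=(0.9956,0.0938)
member 4 (2-3): L=1.6112, (cx,cy)=(0.2135,0.9769)
member 5 (2-4): L=0.7750, (cx,cy)=(1.0000,0.0000)
member 6 (3-4): L=1.6319, (cx,cy)=(0.2641,-0.9645)
member 7 (3-5): L=0.8534, (cx,cy)=(0.9948,-0.1019)
member 8 (4-5): L=1.5446, (cx,cy)=(0.2706,0.9627)
member 9 (4-6): L=0.7650, (cx,cy)=(1.0000,0.0000)
member 10 (5-6): L=1.5270, (cx,cy)=(0.2273,-0.9738)
solve A·x = −loads:
  F[0-1] = -2481.3350 N (compression)
  F[0-2] = -3639.1024 N (compression)
  F[1-2] = +2325.7898 N (tension)
  F[1-3] = -1180.7360 N (compression)
  F[2-3] = -465.8502 N (compression)
  F[2-4] = +609.6996 N (tension)
  F[3-4] = +742.9476 N (tension)
  F[3-5] = -1478.9182 N (compression)
  F[4-5] = -744.3419 N (compression)
  F[4-6] = +1007.3434 N (tension)
  F[5-6] = -4432.7482 N (compression)
  Rx@0 = +4325.5700 N
  Ry@0 = +2384.4885 N
  Ry@6 = +4316.7715 N

-465.850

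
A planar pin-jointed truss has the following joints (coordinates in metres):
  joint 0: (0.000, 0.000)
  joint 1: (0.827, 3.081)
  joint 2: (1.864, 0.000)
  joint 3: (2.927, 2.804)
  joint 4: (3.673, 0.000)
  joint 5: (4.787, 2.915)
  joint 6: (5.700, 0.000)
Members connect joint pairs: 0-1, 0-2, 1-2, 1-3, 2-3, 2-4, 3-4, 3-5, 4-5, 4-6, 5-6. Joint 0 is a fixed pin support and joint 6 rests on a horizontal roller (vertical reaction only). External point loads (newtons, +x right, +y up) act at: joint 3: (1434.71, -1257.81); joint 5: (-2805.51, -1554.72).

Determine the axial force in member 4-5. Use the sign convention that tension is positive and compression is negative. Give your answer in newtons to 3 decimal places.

N=7 nodes, M=11 members, R=3 reactions → 2N=14, M+R=14
member 0 (0-1): L=3.1901, (cx,cy)=(0.2592,0.9658)
member 1 (0-2): L=1.8640, (cx,cy)=(1.0000,0.0000)
member 2 (1-2): L=3.2508, (cx,cy)=(0.3190,-0.9478)
member 3 (1-3): L=2.1182, (cx,cy)=(0.9914,-0.1308)
member 4 (2-3): L=2.9987, (cx,cy)=(0.3545,0.9351)
member 5 (2-4): L=1.8090, (cx,cy)=(1.0000,0.0000)
member 6 (3-4): L=2.9015, (cx,cy)=(0.2571,-0.9664)
member 7 (3-5): L=1.8633, (cx,cy)=(0.9982,0.0596)
member 8 (4-5): L=3.1206, (cx,cy)=(0.3570,0.9341)
member 9 (4-6): L=2.0270, (cx,cy)=(1.0000,0.0000)
member 10 (5-6): L=3.0546, (cx,cy)=(0.2989,-0.9543)
solve A·x = −loads:
  F[0-1] = -1646.1922 N (compression)
  F[0-2] = -944.0367 N (compression)
  F[1-2] = +1817.6460 N (tension)
  F[1-3] = -1015.3021 N (compression)
  F[2-3] = -1842.3217 N (compression)
  F[2-4] = +288.8555 N (tension)
  F[3-4] = +150.1831 N (tension)
  F[3-5] = -3138.5522 N (compression)
  F[4-5] = -155.3716 N (compression)
  F[4-6] = +382.9330 N (tension)
  F[5-6] = -1281.1835 N (compression)
  Rx@0 = +1370.8000 N
  Ry@0 = +1589.9125 N
  Ry@6 = +1222.6175 N

-155.372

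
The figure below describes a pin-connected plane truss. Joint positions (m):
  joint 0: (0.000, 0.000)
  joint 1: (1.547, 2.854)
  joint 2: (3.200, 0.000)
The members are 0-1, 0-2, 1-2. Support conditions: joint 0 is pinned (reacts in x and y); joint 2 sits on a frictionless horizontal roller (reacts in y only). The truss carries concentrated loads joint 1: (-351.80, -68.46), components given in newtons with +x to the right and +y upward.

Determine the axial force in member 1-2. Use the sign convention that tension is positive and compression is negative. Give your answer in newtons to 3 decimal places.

N=3 nodes, M=3 members, R=3 reactions → 2N=6, M+R=6
member 0 (0-1): L=3.2463, (cx,cy)=(0.4765,0.8792)
member 1 (0-2): L=3.2000, (cx,cy)=(1.0000,0.0000)
member 2 (1-2): L=3.2981, (cx,cy)=(0.5012,-0.8653)
solve A·x = −loads:
  F[0-1] = -397.1161 N (compression)
  F[0-2] = -162.5578 N (compression)
  F[1-2] = +324.3427 N (tension)
  Rx@0 = +351.8000 N
  Ry@0 = +349.1255 N
  Ry@2 = -280.6655 N

324.343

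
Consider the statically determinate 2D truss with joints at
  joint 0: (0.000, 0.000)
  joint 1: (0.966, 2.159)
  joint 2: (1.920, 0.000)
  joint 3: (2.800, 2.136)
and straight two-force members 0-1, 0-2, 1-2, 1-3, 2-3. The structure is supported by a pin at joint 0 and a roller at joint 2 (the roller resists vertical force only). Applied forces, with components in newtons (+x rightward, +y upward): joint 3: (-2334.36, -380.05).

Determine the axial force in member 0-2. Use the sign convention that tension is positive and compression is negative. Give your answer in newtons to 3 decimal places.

-1250.334

N=4 nodes, M=5 members, R=3 reactions → 2N=8, M+R=8
member 0 (0-1): L=2.3653, (cx,cy)=(0.4084,0.9128)
member 1 (0-2): L=1.9200, (cx,cy)=(1.0000,0.0000)
member 2 (1-2): L=2.3604, (cx,cy)=(0.4042,-0.9147)
member 3 (1-3): L=1.8341, (cx,cy)=(0.9999,-0.0125)
member 4 (2-3): L=2.3102, (cx,cy)=(0.3809,0.9246)
solve A·x = −loads:
  F[0-1] = -2654.2425 N (compression)
  F[0-2] = -1250.3344 N (compression)
  F[1-2] = +2678.4766 N (tension)
  F[1-3] = -2166.7614 N (compression)
  F[2-3] = -440.4263 N (compression)
  Rx@0 = +2334.3600 N
  Ry@0 = +2422.7859 N
  Ry@2 = -2042.7359 N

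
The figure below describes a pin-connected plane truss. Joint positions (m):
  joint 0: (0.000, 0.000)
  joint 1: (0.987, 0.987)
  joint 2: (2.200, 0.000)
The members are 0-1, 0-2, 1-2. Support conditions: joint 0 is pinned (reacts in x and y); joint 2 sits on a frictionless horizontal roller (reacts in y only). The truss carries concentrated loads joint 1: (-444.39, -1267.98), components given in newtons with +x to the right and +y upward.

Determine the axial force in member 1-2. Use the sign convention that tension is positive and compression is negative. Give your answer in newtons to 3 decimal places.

N=3 nodes, M=3 members, R=3 reactions → 2N=6, M+R=6
member 0 (0-1): L=1.3958, (cx,cy)=(0.7071,0.7071)
member 1 (0-2): L=2.2000, (cx,cy)=(1.0000,0.0000)
member 2 (1-2): L=1.5638, (cx,cy)=(0.7757,-0.6311)
solve A·x = −loads:
  F[0-1] = -1270.6533 N (compression)
  F[0-2] = +454.0976 N (tension)
  F[1-2] = -585.4308 N (compression)
  Rx@0 = +444.3900 N
  Ry@0 = +898.4876 N
  Ry@2 = +369.4924 N

-585.431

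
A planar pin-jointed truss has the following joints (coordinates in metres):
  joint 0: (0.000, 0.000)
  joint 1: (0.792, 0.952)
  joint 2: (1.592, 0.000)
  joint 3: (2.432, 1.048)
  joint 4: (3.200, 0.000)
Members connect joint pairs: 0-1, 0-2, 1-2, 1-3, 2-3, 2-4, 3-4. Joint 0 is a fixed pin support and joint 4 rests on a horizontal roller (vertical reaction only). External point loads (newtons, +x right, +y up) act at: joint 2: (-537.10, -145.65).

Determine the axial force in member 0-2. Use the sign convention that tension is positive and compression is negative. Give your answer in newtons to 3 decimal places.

N=5 nodes, M=7 members, R=3 reactions → 2N=10, M+R=10
member 0 (0-1): L=1.2384, (cx,cy)=(0.6395,0.7688)
member 1 (0-2): L=1.5920, (cx,cy)=(1.0000,0.0000)
member 2 (1-2): L=1.2435, (cx,cy)=(0.6433,-0.7656)
member 3 (1-3): L=1.6428, (cx,cy)=(0.9983,0.0584)
member 4 (2-3): L=1.3431, (cx,cy)=(0.6254,0.7803)
member 5 (2-4): L=1.6080, (cx,cy)=(1.0000,0.0000)
member 6 (3-4): L=1.2993, (cx,cy)=(0.5911,-0.8066)
solve A·x = −loads:
  F[0-1] = -95.2053 N (compression)
  F[0-2] = -476.2116 N (compression)
  F[1-2] = +86.6804 N (tension)
  F[1-3] = -116.8533 N (compression)
  F[2-3] = +101.6156 N (tension)
  F[2-4] = +53.1011 N (tension)
  F[3-4] = -89.8349 N (compression)
  Rx@0 = +537.1000 N
  Ry@0 = +73.1891 N
  Ry@4 = +72.4609 N

-476.212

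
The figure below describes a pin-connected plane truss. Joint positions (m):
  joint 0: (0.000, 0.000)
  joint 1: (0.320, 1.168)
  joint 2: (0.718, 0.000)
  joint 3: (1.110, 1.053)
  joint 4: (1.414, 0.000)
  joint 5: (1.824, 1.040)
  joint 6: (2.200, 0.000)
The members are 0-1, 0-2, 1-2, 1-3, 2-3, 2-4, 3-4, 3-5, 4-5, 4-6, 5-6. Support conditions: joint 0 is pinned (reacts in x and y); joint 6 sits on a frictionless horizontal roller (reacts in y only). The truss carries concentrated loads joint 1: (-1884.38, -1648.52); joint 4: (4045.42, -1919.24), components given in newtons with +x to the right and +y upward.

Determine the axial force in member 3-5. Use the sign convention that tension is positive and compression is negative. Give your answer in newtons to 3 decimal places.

N=7 nodes, M=11 members, R=3 reactions → 2N=14, M+R=14
member 0 (0-1): L=1.2110, (cx,cy)=(0.2642,0.9645)
member 1 (0-2): L=0.7180, (cx,cy)=(1.0000,0.0000)
member 2 (1-2): L=1.2339, (cx,cy)=(0.3225,-0.9466)
member 3 (1-3): L=0.7983, (cx,cy)=(0.9896,-0.1441)
member 4 (2-3): L=1.1236, (cx,cy)=(0.3489,0.9372)
member 5 (2-4): L=0.6960, (cx,cy)=(1.0000,0.0000)
member 6 (3-4): L=1.0960, (cx,cy)=(0.2774,-0.9608)
member 7 (3-5): L=0.7141, (cx,cy)=(0.9998,-0.0182)
member 8 (4-5): L=1.1179, (cx,cy)=(0.3668,0.9303)
member 9 (4-6): L=0.7860, (cx,cy)=(1.0000,0.0000)
member 10 (5-6): L=1.1059, (cx,cy)=(0.3400,-0.9404)
solve A·x = −loads:
  F[0-1] = -3208.9121 N (compression)
  F[0-2] = +3008.9474 N (tension)
  F[1-2] = +1440.0387 N (tension)
  F[1-3] = +578.0285 N (tension)
  F[2-3] = -1454.4633 N (compression)
  F[2-4] = +3980.8521 N (tension)
  F[3-4] = +1512.1347 N (tension)
  F[3-5] = -354.9136 N (compression)
  F[4-5] = +501.3751 N (tension)
  F[4-6] = +170.9709 N (tension)
  F[5-6] = -502.8555 N (compression)
  Rx@0 = -2161.0400 N
  Ry@0 = +3094.8619 N
  Ry@6 = +472.8981 N

-354.914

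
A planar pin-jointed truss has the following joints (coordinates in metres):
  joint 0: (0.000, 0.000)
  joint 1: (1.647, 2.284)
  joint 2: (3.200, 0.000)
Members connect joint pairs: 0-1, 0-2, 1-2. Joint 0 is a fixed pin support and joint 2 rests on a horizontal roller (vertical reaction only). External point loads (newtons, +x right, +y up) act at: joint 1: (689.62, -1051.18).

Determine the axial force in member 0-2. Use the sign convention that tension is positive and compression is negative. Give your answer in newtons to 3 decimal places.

N=3 nodes, M=3 members, R=3 reactions → 2N=6, M+R=6
member 0 (0-1): L=2.8159, (cx,cy)=(0.5849,0.8111)
member 1 (0-2): L=3.2000, (cx,cy)=(1.0000,0.0000)
member 2 (1-2): L=2.7620, (cx,cy)=(0.5623,-0.8269)
solve A·x = −loads:
  F[0-1] = -22.1111 N (compression)
  F[0-2] = +702.5526 N (tension)
  F[1-2] = -1249.4705 N (compression)
  Rx@0 = -689.6200 N
  Ry@0 = +17.9345 N
  Ry@2 = +1033.2455 N

702.553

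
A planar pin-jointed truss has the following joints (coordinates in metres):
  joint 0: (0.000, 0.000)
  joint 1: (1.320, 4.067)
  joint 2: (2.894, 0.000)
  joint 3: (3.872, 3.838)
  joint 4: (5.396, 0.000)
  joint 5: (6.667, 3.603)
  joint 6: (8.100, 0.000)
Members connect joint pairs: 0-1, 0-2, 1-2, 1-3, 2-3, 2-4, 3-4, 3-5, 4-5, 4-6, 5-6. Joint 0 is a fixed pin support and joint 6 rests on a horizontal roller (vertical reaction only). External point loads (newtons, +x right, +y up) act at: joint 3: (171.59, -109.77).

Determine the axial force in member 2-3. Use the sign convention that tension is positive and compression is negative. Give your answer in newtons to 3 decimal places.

N=7 nodes, M=11 members, R=3 reactions → 2N=14, M+R=14
member 0 (0-1): L=4.2758, (cx,cy)=(0.3087,0.9512)
member 1 (0-2): L=2.8940, (cx,cy)=(1.0000,0.0000)
member 2 (1-2): L=4.3610, (cx,cy)=(0.3609,-0.9326)
member 3 (1-3): L=2.5623, (cx,cy)=(0.9960,-0.0894)
member 4 (2-3): L=3.9606, (cx,cy)=(0.2469,0.9690)
member 5 (2-4): L=2.5020, (cx,cy)=(1.0000,0.0000)
member 6 (3-4): L=4.1295, (cx,cy)=(0.3691,-0.9294)
member 7 (3-5): L=2.8049, (cx,cy)=(0.9965,-0.0838)
member 8 (4-5): L=3.8206, (cx,cy)=(0.3327,0.9430)
member 9 (4-6): L=2.7040, (cx,cy)=(1.0000,0.0000)
member 10 (5-6): L=3.8775, (cx,cy)=(0.3696,-0.9292)
solve A·x = −loads:
  F[0-1] = +25.2396 N (tension)
  F[0-2] = +163.7983 N (tension)
  F[1-2] = -27.4448 N (compression)
  F[1-3] = +17.7685 N (tension)
  F[2-3] = +26.4127 N (tension)
  F[2-4] = +147.3706 N (tension)
  F[3-4] = -135.1167 N (compression)
  F[3-5] = -97.8496 N (compression)
  F[4-5] = +133.1631 N (tension)
  F[4-6] = +53.2062 N (tension)
  F[5-6] = -143.9692 N (compression)
  Rx@0 = -171.5900 N
  Ry@0 = -24.0068 N
  Ry@6 = +133.7768 N

26.413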